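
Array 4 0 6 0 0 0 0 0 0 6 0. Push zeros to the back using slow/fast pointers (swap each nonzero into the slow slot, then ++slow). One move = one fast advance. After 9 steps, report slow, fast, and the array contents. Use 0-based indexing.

(s=0,f=0) a[fast]=4≠0 swap→a[0]=4 → slow++,fast++
(s=1,f=1) a[fast]=0 → fast++
(s=1,f=2) a[fast]=6≠0 swap→a[1]=6 → slow++,fast++
(s=2,f=3) a[fast]=0 → fast++
(s=2,f=4) a[fast]=0 → fast++
(s=2,f=5) a[fast]=0 → fast++
(s=2,f=6) a[fast]=0 → fast++
(s=2,f=7) a[fast]=0 → fast++
(s=2,f=8) a[fast]=0 → fast++

slow=2, fast=9, a=[4, 6, 0, 0, 0, 0, 0, 0, 0, 6, 0]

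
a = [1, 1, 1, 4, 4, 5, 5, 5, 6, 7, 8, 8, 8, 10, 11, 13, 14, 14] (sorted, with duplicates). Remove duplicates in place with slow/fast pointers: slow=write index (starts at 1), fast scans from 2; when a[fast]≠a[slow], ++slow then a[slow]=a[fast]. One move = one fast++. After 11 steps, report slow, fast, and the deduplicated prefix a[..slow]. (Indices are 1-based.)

slow=6, fast=13, prefix=[1, 4, 5, 6, 7, 8]

slow=1 fast=2: a[fast]=1=a[slow] dup, fast++
slow=1 fast=3: a[fast]=1=a[slow] dup, fast++
slow=1 fast=4: a[fast]=4≠a[slow]=1 write a[2]=4, slow++,fast++
slow=2 fast=5: a[fast]=4=a[slow] dup, fast++
slow=2 fast=6: a[fast]=5≠a[slow]=4 write a[3]=5, slow++,fast++
slow=3 fast=7: a[fast]=5=a[slow] dup, fast++
slow=3 fast=8: a[fast]=5=a[slow] dup, fast++
slow=3 fast=9: a[fast]=6≠a[slow]=5 write a[4]=6, slow++,fast++
slow=4 fast=10: a[fast]=7≠a[slow]=6 write a[5]=7, slow++,fast++
slow=5 fast=11: a[fast]=8≠a[slow]=7 write a[6]=8, slow++,fast++
slow=6 fast=12: a[fast]=8=a[slow] dup, fast++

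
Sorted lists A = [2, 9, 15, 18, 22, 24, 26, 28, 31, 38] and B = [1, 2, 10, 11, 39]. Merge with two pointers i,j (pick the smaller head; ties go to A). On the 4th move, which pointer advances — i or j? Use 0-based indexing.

i=0 j=0: A[i]=2>B[j]=1 take 1, j++
i=0 j=1: A[i]=2<=B[j]=2 take 2, i++
i=1 j=1: A[i]=9>B[j]=2 take 2, j++
i=1 j=2: A[i]=9<=B[j]=10 take 9, i++

i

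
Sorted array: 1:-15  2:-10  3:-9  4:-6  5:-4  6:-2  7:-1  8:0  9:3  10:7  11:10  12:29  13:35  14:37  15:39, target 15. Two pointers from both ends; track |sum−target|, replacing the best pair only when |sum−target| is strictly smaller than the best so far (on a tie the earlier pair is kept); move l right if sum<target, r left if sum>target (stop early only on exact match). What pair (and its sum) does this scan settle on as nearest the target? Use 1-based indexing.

l=1 r=15: -15+39=24 d=9 *, r--
l=1 r=14: -15+37=22 d=7 *, r--
l=1 r=13: -15+35=20 d=5 *, r--
l=1 r=12: -15+29=14 d=1 *, l++
l=2 r=12: -10+29=19 d=4, r--
l=2 r=11: -10+10=0 d=15, l++
l=3 r=11: -9+10=1 d=14, l++
l=4 r=11: -6+10=4 d=11, l++
l=5 r=11: -4+10=6 d=9, l++
l=6 r=11: -2+10=8 d=7, l++
l=7 r=11: -1+10=9 d=6, l++
l=8 r=11: 0+10=10 d=5, l++
l=9 r=11: 3+10=13 d=2, l++
l=10 r=11: 7+10=17 d=2, r--

pair (-15, 29) with sum 14 (|Δ|=1)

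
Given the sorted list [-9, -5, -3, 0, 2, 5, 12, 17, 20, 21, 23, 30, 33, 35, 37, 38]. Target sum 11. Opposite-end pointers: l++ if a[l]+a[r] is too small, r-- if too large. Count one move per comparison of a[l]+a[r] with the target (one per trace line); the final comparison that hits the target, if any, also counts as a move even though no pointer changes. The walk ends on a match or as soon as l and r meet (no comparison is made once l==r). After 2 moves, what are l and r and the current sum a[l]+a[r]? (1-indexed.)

[1,16] -9+38=29 >11 → r--
[1,15] -9+37=28 >11 → r--

l=1, r=14, sum=26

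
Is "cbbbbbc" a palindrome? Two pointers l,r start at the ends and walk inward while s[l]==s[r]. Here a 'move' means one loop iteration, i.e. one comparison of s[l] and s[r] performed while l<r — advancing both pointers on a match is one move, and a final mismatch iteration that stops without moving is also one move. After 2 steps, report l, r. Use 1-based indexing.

l=1 r=7: 'c'=='c', l++,r--
l=2 r=6: 'b'=='b', l++,r--

l=3, r=5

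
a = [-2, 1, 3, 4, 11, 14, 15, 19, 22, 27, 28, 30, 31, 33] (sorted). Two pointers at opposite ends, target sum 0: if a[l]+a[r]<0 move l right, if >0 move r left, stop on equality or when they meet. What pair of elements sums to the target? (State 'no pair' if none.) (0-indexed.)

[0,13] -2+33=31 >0 → r--
[0,12] -2+31=29 >0 → r--
[0,11] -2+30=28 >0 → r--
[0,10] -2+28=26 >0 → r--
[0,9] -2+27=25 >0 → r--
[0,8] -2+22=20 >0 → r--
[0,7] -2+19=17 >0 → r--
[0,6] -2+15=13 >0 → r--
[0,5] -2+14=12 >0 → r--
[0,4] -2+11=9 >0 → r--
[0,3] -2+4=2 >0 → r--
[0,2] -2+3=1 >0 → r--
[0,1] -2+1=-1 <0 → l++

no pair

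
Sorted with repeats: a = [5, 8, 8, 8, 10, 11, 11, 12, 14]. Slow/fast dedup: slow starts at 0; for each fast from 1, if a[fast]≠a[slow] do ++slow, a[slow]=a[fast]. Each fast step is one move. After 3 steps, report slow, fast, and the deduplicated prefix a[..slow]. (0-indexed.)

(s=0,f=1) a[fast]=8≠a[slow]=5 write a[1]=8 → slow++,fast++
(s=1,f=2) a[fast]=8=a[slow] dup → fast++
(s=1,f=3) a[fast]=8=a[slow] dup → fast++

slow=1, fast=4, prefix=[5, 8]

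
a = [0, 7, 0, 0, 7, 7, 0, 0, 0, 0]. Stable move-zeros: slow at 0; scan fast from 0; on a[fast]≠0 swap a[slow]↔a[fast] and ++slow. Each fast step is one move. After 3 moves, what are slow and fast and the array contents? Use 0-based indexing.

slow=1, fast=3, a=[7, 0, 0, 0, 7, 7, 0, 0, 0, 0]

(s=0,f=0) a[fast]=0 → fast++
(s=0,f=1) a[fast]=7≠0 swap→a[0]=7 → slow++,fast++
(s=1,f=2) a[fast]=0 → fast++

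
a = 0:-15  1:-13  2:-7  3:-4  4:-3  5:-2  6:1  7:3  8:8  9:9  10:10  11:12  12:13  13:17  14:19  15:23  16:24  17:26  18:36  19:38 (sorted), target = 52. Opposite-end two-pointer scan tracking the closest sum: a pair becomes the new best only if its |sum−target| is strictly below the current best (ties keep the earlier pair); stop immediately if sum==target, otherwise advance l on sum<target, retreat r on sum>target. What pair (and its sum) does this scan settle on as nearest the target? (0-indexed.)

l=0 r=19: -15+38=23 d=29 *, l++
l=1 r=19: -13+38=25 d=27 *, l++
l=2 r=19: -7+38=31 d=21 *, l++
l=3 r=19: -4+38=34 d=18 *, l++
l=4 r=19: -3+38=35 d=17 *, l++
l=5 r=19: -2+38=36 d=16 *, l++
l=6 r=19: 1+38=39 d=13 *, l++
l=7 r=19: 3+38=41 d=11 *, l++
l=8 r=19: 8+38=46 d=6 *, l++
l=9 r=19: 9+38=47 d=5 *, l++
l=10 r=19: 10+38=48 d=4 *, l++
l=11 r=19: 12+38=50 d=2 *, l++
l=12 r=19: 13+38=51 d=1 *, l++
l=13 r=19: 17+38=55 d=3, r--
l=13 r=18: 17+36=53 d=1, r--
l=13 r=17: 17+26=43 d=9, l++
l=14 r=17: 19+26=45 d=7, l++
l=15 r=17: 23+26=49 d=3, l++
l=16 r=17: 24+26=50 d=2, l++

pair (13, 38) with sum 51 (|Δ|=1)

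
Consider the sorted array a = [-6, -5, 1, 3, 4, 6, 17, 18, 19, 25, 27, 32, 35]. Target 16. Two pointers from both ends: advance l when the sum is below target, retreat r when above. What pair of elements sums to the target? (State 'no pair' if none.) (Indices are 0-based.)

[0,12] -6+35=29 >16 → r--
[0,11] -6+32=26 >16 → r--
[0,10] -6+27=21 >16 → r--
[0,9] -6+25=19 >16 → r--
[0,8] -6+19=13 <16 → l++
[1,8] -5+19=14 <16 → l++
[2,8] 1+19=20 >16 → r--
[2,7] 1+18=19 >16 → r--
[2,6] 1+17=18 >16 → r--
[2,5] 1+6=7 <16 → l++
[3,5] 3+6=9 <16 → l++
[4,5] 4+6=10 <16 → l++

no pair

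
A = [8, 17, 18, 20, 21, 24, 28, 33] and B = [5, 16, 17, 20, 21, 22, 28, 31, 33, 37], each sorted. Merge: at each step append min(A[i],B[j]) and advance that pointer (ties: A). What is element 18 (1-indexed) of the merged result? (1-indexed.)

merged[18] = 37

i=1 j=1: A[i]=8>B[j]=5 take 5, j++
i=1 j=2: A[i]=8<=B[j]=16 take 8, i++
i=2 j=2: A[i]=17>B[j]=16 take 16, j++
i=2 j=3: A[i]=17<=B[j]=17 take 17, i++
i=3 j=3: A[i]=18>B[j]=17 take 17, j++
i=3 j=4: A[i]=18<=B[j]=20 take 18, i++
i=4 j=4: A[i]=20<=B[j]=20 take 20, i++
i=5 j=4: A[i]=21>B[j]=20 take 20, j++
i=5 j=5: A[i]=21<=B[j]=21 take 21, i++
i=6 j=5: A[i]=24>B[j]=21 take 21, j++
i=6 j=6: A[i]=24>B[j]=22 take 22, j++
i=6 j=7: A[i]=24<=B[j]=28 take 24, i++
i=7 j=7: A[i]=28<=B[j]=28 take 28, i++
i=8 j=7: A[i]=33>B[j]=28 take 28, j++
i=8 j=8: A[i]=33>B[j]=31 take 31, j++
i=8 j=9: A[i]=33<=B[j]=33 take 33, i++
i=9 j=9: A done, take B[j]=33, j++
i=9 j=10: A done, take B[j]=37, j++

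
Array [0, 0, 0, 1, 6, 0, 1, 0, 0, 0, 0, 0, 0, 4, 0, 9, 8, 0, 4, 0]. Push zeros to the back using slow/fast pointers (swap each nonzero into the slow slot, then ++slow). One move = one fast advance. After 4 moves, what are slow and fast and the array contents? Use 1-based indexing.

(s=1,f=1) a[fast]=0 → fast++
(s=1,f=2) a[fast]=0 → fast++
(s=1,f=3) a[fast]=0 → fast++
(s=1,f=4) a[fast]=1≠0 swap→a[1]=1 → slow++,fast++

slow=2, fast=5, a=[1, 0, 0, 0, 6, 0, 1, 0, 0, 0, 0, 0, 0, 4, 0, 9, 8, 0, 4, 0]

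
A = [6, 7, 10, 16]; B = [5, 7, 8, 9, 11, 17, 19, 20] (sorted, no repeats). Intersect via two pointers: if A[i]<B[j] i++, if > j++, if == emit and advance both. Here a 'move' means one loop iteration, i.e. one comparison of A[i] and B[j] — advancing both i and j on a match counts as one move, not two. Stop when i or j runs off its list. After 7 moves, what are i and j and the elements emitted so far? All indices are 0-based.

i=3, j=5, emitted=[7]

[i=0,j=0] 6>5 → j++
[i=0,j=1] 6<7 → i++
[i=1,j=1] 7==7 emit → i++,j++
[i=2,j=2] 10>8 → j++
[i=2,j=3] 10>9 → j++
[i=2,j=4] 10<11 → i++
[i=3,j=4] 16>11 → j++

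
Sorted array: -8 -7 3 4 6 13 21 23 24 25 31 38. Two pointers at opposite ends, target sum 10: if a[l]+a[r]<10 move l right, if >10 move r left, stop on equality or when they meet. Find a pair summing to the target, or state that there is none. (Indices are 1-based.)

(4, 6)

l=1 r=12: -8+38=30 >10, r--
l=1 r=11: -8+31=23 >10, r--
l=1 r=10: -8+25=17 >10, r--
l=1 r=9: -8+24=16 >10, r--
l=1 r=8: -8+23=15 >10, r--
l=1 r=7: -8+21=13 >10, r--
l=1 r=6: -8+13=5 <10, l++
l=2 r=6: -7+13=6 <10, l++
l=3 r=6: 3+13=16 >10, r--
l=3 r=5: 3+6=9 <10, l++
l=4 r=5: 4+6=10, found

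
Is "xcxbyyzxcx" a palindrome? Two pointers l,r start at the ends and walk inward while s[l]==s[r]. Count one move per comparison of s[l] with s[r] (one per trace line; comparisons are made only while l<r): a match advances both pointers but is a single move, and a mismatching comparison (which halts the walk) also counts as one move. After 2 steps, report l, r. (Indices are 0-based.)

[0,9] 'x'=='x' → l++,r--
[1,8] 'c'=='c' → l++,r--

l=2, r=7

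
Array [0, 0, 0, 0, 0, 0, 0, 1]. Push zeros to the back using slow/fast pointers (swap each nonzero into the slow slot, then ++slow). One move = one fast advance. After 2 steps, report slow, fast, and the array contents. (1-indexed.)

slow=1, fast=3, a=[0, 0, 0, 0, 0, 0, 0, 1]

slow=1 fast=1: a[fast]=0, fast++
slow=1 fast=2: a[fast]=0, fast++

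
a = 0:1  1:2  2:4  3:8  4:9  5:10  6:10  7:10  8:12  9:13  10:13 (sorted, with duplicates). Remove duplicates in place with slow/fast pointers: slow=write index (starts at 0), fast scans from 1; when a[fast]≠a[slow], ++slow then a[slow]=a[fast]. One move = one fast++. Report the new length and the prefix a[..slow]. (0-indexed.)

length 8; prefix = [1, 2, 4, 8, 9, 10, 12, 13]

(s=0,f=1) a[fast]=2≠a[slow]=1 write a[1]=2 → slow++,fast++
(s=1,f=2) a[fast]=4≠a[slow]=2 write a[2]=4 → slow++,fast++
(s=2,f=3) a[fast]=8≠a[slow]=4 write a[3]=8 → slow++,fast++
(s=3,f=4) a[fast]=9≠a[slow]=8 write a[4]=9 → slow++,fast++
(s=4,f=5) a[fast]=10≠a[slow]=9 write a[5]=10 → slow++,fast++
(s=5,f=6) a[fast]=10=a[slow] dup → fast++
(s=5,f=7) a[fast]=10=a[slow] dup → fast++
(s=5,f=8) a[fast]=12≠a[slow]=10 write a[6]=12 → slow++,fast++
(s=6,f=9) a[fast]=13≠a[slow]=12 write a[7]=13 → slow++,fast++
(s=7,f=10) a[fast]=13=a[slow] dup → fast++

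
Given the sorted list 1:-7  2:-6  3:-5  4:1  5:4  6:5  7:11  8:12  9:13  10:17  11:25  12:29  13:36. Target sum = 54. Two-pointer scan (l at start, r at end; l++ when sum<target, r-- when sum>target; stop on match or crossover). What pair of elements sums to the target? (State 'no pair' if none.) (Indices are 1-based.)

[1,13] -7+36=29 <54 → l++
[2,13] -6+36=30 <54 → l++
[3,13] -5+36=31 <54 → l++
[4,13] 1+36=37 <54 → l++
[5,13] 4+36=40 <54 → l++
[6,13] 5+36=41 <54 → l++
[7,13] 11+36=47 <54 → l++
[8,13] 12+36=48 <54 → l++
[9,13] 13+36=49 <54 → l++
[10,13] 17+36=53 <54 → l++
[11,13] 25+36=61 >54 → r--
[11,12] 25+29=54 → found

(25, 29)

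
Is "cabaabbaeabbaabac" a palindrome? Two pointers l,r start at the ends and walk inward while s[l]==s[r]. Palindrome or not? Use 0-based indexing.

[0,16] 'c'=='c' → l++,r--
[1,15] 'a'=='a' → l++,r--
[2,14] 'b'=='b' → l++,r--
[3,13] 'a'=='a' → l++,r--
[4,12] 'a'=='a' → l++,r--
[5,11] 'b'=='b' → l++,r--
[6,10] 'b'=='b' → l++,r--
[7,9] 'a'=='a' → l++,r--

palindrome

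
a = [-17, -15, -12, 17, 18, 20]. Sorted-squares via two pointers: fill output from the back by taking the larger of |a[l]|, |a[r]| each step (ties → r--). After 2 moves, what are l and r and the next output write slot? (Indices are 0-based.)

l=0 r=5: |-17|<=|20| out[5]=400, r--
l=0 r=4: |-17|<=|18| out[4]=324, r--

l=0, r=3, next write slot=3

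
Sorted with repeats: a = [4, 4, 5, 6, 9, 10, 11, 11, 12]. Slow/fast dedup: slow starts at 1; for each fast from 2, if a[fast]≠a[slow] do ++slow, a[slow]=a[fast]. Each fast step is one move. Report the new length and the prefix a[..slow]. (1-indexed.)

length 7; prefix = [4, 5, 6, 9, 10, 11, 12]

(s=1,f=2) a[fast]=4=a[slow] dup → fast++
(s=1,f=3) a[fast]=5≠a[slow]=4 write a[2]=5 → slow++,fast++
(s=2,f=4) a[fast]=6≠a[slow]=5 write a[3]=6 → slow++,fast++
(s=3,f=5) a[fast]=9≠a[slow]=6 write a[4]=9 → slow++,fast++
(s=4,f=6) a[fast]=10≠a[slow]=9 write a[5]=10 → slow++,fast++
(s=5,f=7) a[fast]=11≠a[slow]=10 write a[6]=11 → slow++,fast++
(s=6,f=8) a[fast]=11=a[slow] dup → fast++
(s=6,f=9) a[fast]=12≠a[slow]=11 write a[7]=12 → slow++,fast++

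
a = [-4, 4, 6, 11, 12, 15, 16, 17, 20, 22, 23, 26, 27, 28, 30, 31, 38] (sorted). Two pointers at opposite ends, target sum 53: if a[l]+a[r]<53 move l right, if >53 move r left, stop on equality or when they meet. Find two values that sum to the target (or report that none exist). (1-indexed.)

(15, 38)

l=1 r=17: -4+38=34 <53, l++
l=2 r=17: 4+38=42 <53, l++
l=3 r=17: 6+38=44 <53, l++
l=4 r=17: 11+38=49 <53, l++
l=5 r=17: 12+38=50 <53, l++
l=6 r=17: 15+38=53, found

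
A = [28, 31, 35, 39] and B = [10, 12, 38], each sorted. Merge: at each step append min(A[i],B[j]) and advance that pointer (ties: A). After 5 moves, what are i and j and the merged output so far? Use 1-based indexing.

i=1 j=1: A[i]=28>B[j]=10 take 10, j++
i=1 j=2: A[i]=28>B[j]=12 take 12, j++
i=1 j=3: A[i]=28<=B[j]=38 take 28, i++
i=2 j=3: A[i]=31<=B[j]=38 take 31, i++
i=3 j=3: A[i]=35<=B[j]=38 take 35, i++

i=4, j=3, merged so far=[10, 12, 28, 31, 35]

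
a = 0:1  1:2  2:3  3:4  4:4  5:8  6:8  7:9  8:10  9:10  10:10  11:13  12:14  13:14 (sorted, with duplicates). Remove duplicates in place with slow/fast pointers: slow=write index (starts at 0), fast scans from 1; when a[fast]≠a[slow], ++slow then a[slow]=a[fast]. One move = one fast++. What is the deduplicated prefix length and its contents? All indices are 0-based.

(s=0,f=1) a[fast]=2≠a[slow]=1 write a[1]=2 → slow++,fast++
(s=1,f=2) a[fast]=3≠a[slow]=2 write a[2]=3 → slow++,fast++
(s=2,f=3) a[fast]=4≠a[slow]=3 write a[3]=4 → slow++,fast++
(s=3,f=4) a[fast]=4=a[slow] dup → fast++
(s=3,f=5) a[fast]=8≠a[slow]=4 write a[4]=8 → slow++,fast++
(s=4,f=6) a[fast]=8=a[slow] dup → fast++
(s=4,f=7) a[fast]=9≠a[slow]=8 write a[5]=9 → slow++,fast++
(s=5,f=8) a[fast]=10≠a[slow]=9 write a[6]=10 → slow++,fast++
(s=6,f=9) a[fast]=10=a[slow] dup → fast++
(s=6,f=10) a[fast]=10=a[slow] dup → fast++
(s=6,f=11) a[fast]=13≠a[slow]=10 write a[7]=13 → slow++,fast++
(s=7,f=12) a[fast]=14≠a[slow]=13 write a[8]=14 → slow++,fast++
(s=8,f=13) a[fast]=14=a[slow] dup → fast++

length 9; prefix = [1, 2, 3, 4, 8, 9, 10, 13, 14]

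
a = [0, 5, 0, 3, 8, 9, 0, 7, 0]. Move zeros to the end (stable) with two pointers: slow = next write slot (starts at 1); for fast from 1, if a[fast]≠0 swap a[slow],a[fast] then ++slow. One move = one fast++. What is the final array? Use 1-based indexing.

[5, 3, 8, 9, 7, 0, 0, 0, 0]

slow=1 fast=1: a[fast]=0, fast++
slow=1 fast=2: a[fast]=5≠0 swap→a[1]=5, slow++,fast++
slow=2 fast=3: a[fast]=0, fast++
slow=2 fast=4: a[fast]=3≠0 swap→a[2]=3, slow++,fast++
slow=3 fast=5: a[fast]=8≠0 swap→a[3]=8, slow++,fast++
slow=4 fast=6: a[fast]=9≠0 swap→a[4]=9, slow++,fast++
slow=5 fast=7: a[fast]=0, fast++
slow=5 fast=8: a[fast]=7≠0 swap→a[5]=7, slow++,fast++
slow=6 fast=9: a[fast]=0, fast++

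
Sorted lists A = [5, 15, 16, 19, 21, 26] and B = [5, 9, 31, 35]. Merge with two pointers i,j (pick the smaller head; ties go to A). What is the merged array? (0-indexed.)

[5, 5, 9, 15, 16, 19, 21, 26, 31, 35]

i=0 j=0: A[i]=5<=B[j]=5 take 5, i++
i=1 j=0: A[i]=15>B[j]=5 take 5, j++
i=1 j=1: A[i]=15>B[j]=9 take 9, j++
i=1 j=2: A[i]=15<=B[j]=31 take 15, i++
i=2 j=2: A[i]=16<=B[j]=31 take 16, i++
i=3 j=2: A[i]=19<=B[j]=31 take 19, i++
i=4 j=2: A[i]=21<=B[j]=31 take 21, i++
i=5 j=2: A[i]=26<=B[j]=31 take 26, i++
i=6 j=2: A done, take B[j]=31, j++
i=6 j=3: A done, take B[j]=35, j++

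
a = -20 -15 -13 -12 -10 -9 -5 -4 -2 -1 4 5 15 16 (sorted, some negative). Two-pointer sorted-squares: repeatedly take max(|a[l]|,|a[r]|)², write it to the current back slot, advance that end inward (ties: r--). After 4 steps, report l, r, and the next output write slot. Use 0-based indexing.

l=2, r=11, next write slot=9

[0,13] |-20|>|16| out[13]=400 → l++
[1,13] |-15|<=|16| out[12]=256 → r--
[1,12] |-15|<=|15| out[11]=225 → r--
[1,11] |-15|>|5| out[10]=225 → l++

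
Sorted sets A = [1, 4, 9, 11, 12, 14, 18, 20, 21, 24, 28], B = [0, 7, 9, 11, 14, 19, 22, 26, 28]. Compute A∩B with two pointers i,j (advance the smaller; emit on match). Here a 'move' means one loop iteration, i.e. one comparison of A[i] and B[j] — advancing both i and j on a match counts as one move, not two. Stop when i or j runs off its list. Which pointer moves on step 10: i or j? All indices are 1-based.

i=1 j=1: 1>0, j++
i=1 j=2: 1<7, i++
i=2 j=2: 4<7, i++
i=3 j=2: 9>7, j++
i=3 j=3: 9==9 emit, i++,j++
i=4 j=4: 11==11 emit, i++,j++
i=5 j=5: 12<14, i++
i=6 j=5: 14==14 emit, i++,j++
i=7 j=6: 18<19, i++
i=8 j=6: 20>19, j++

j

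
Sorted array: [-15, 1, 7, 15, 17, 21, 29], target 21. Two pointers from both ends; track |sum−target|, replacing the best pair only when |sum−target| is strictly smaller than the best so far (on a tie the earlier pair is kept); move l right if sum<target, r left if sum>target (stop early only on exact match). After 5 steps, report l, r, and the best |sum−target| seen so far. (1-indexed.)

l=3, r=4, best |Δ|=1

l=1 r=7: -15+29=14 d=7 *, l++
l=2 r=7: 1+29=30 d=9, r--
l=2 r=6: 1+21=22 d=1 *, r--
l=2 r=5: 1+17=18 d=3, l++
l=3 r=5: 7+17=24 d=3, r--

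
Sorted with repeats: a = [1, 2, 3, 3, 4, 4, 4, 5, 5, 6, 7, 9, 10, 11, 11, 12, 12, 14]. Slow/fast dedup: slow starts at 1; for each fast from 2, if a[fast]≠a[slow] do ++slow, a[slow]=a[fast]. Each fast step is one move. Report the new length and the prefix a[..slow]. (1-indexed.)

length 12; prefix = [1, 2, 3, 4, 5, 6, 7, 9, 10, 11, 12, 14]

(s=1,f=2) a[fast]=2≠a[slow]=1 write a[2]=2 → slow++,fast++
(s=2,f=3) a[fast]=3≠a[slow]=2 write a[3]=3 → slow++,fast++
(s=3,f=4) a[fast]=3=a[slow] dup → fast++
(s=3,f=5) a[fast]=4≠a[slow]=3 write a[4]=4 → slow++,fast++
(s=4,f=6) a[fast]=4=a[slow] dup → fast++
(s=4,f=7) a[fast]=4=a[slow] dup → fast++
(s=4,f=8) a[fast]=5≠a[slow]=4 write a[5]=5 → slow++,fast++
(s=5,f=9) a[fast]=5=a[slow] dup → fast++
(s=5,f=10) a[fast]=6≠a[slow]=5 write a[6]=6 → slow++,fast++
(s=6,f=11) a[fast]=7≠a[slow]=6 write a[7]=7 → slow++,fast++
(s=7,f=12) a[fast]=9≠a[slow]=7 write a[8]=9 → slow++,fast++
(s=8,f=13) a[fast]=10≠a[slow]=9 write a[9]=10 → slow++,fast++
(s=9,f=14) a[fast]=11≠a[slow]=10 write a[10]=11 → slow++,fast++
(s=10,f=15) a[fast]=11=a[slow] dup → fast++
(s=10,f=16) a[fast]=12≠a[slow]=11 write a[11]=12 → slow++,fast++
(s=11,f=17) a[fast]=12=a[slow] dup → fast++
(s=11,f=18) a[fast]=14≠a[slow]=12 write a[12]=14 → slow++,fast++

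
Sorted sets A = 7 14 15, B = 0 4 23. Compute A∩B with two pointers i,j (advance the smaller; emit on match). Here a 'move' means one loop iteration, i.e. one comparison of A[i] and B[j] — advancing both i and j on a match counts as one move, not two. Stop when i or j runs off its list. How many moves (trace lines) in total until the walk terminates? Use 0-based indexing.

[i=0,j=0] 7>0 → j++
[i=0,j=1] 7>4 → j++
[i=0,j=2] 7<23 → i++
[i=1,j=2] 14<23 → i++
[i=2,j=2] 15<23 → i++

5 moves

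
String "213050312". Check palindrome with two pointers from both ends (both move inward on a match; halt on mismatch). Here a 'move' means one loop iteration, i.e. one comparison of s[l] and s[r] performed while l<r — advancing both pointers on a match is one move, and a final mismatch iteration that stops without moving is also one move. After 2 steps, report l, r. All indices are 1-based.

[1,9] '2'=='2' → l++,r--
[2,8] '1'=='1' → l++,r--

l=3, r=7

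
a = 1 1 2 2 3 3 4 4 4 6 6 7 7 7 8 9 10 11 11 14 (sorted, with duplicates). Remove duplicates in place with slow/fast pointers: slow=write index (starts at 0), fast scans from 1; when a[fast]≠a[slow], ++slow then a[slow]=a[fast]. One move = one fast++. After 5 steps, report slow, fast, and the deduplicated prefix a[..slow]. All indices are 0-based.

slow=2, fast=6, prefix=[1, 2, 3]

slow=0 fast=1: a[fast]=1=a[slow] dup, fast++
slow=0 fast=2: a[fast]=2≠a[slow]=1 write a[1]=2, slow++,fast++
slow=1 fast=3: a[fast]=2=a[slow] dup, fast++
slow=1 fast=4: a[fast]=3≠a[slow]=2 write a[2]=3, slow++,fast++
slow=2 fast=5: a[fast]=3=a[slow] dup, fast++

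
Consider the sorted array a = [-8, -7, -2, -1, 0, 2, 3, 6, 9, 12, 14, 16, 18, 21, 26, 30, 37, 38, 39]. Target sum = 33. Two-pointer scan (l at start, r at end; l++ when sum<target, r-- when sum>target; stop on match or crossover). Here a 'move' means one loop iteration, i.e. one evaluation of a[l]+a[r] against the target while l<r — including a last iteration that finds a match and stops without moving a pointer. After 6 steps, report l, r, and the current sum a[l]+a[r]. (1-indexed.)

l=4, r=16, sum=29

[1,19] -8+39=31 <33 → l++
[2,19] -7+39=32 <33 → l++
[3,19] -2+39=37 >33 → r--
[3,18] -2+38=36 >33 → r--
[3,17] -2+37=35 >33 → r--
[3,16] -2+30=28 <33 → l++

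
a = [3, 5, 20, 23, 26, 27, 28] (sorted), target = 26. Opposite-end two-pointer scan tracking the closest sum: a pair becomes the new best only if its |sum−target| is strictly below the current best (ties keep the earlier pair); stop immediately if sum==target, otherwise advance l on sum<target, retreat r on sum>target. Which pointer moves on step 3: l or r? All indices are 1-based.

r

[1,7] 3+28=31 d=5 * → r--
[1,6] 3+27=30 d=4 * → r--
[1,5] 3+26=29 d=3 * → r--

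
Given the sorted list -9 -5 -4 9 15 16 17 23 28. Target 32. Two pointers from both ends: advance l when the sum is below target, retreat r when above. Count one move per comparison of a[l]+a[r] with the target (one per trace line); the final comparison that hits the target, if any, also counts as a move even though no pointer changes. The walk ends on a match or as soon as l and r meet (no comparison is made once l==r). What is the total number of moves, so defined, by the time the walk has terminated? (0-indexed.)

5 moves

l=0 r=8: -9+28=19 <32, l++
l=1 r=8: -5+28=23 <32, l++
l=2 r=8: -4+28=24 <32, l++
l=3 r=8: 9+28=37 >32, r--
l=3 r=7: 9+23=32, found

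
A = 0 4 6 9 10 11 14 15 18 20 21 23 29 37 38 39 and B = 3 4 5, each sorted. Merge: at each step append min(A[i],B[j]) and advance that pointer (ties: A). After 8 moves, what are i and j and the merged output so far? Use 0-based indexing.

i=5, j=3, merged so far=[0, 3, 4, 4, 5, 6, 9, 10]

[i=0,j=0] A[i]=0<=B[j]=3 take 0 → i++
[i=1,j=0] A[i]=4>B[j]=3 take 3 → j++
[i=1,j=1] A[i]=4<=B[j]=4 take 4 → i++
[i=2,j=1] A[i]=6>B[j]=4 take 4 → j++
[i=2,j=2] A[i]=6>B[j]=5 take 5 → j++
[i=2,j=3] B done, take A[i]=6 → i++
[i=3,j=3] B done, take A[i]=9 → i++
[i=4,j=3] B done, take A[i]=10 → i++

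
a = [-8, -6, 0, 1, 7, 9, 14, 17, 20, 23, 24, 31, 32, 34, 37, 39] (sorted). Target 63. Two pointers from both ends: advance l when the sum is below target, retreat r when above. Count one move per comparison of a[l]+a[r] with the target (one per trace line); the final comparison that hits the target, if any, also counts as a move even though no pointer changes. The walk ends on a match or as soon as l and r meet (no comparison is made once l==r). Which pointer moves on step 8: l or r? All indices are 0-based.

l=0 r=15: -8+39=31 <63, l++
l=1 r=15: -6+39=33 <63, l++
l=2 r=15: 0+39=39 <63, l++
l=3 r=15: 1+39=40 <63, l++
l=4 r=15: 7+39=46 <63, l++
l=5 r=15: 9+39=48 <63, l++
l=6 r=15: 14+39=53 <63, l++
l=7 r=15: 17+39=56 <63, l++

l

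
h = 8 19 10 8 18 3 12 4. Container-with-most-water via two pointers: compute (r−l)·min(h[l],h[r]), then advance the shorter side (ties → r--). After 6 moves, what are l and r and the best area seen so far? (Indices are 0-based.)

[0,7] min(8,4)*7=28 best=28 * → r--
[0,6] min(8,12)*6=48 best=48 * → l++
[1,6] min(19,12)*5=60 best=60 * → r--
[1,5] min(19,3)*4=12 best=60 → r--
[1,4] min(19,18)*3=54 best=60 → r--
[1,3] min(19,8)*2=16 best=60 → r--

l=1, r=2, best area=60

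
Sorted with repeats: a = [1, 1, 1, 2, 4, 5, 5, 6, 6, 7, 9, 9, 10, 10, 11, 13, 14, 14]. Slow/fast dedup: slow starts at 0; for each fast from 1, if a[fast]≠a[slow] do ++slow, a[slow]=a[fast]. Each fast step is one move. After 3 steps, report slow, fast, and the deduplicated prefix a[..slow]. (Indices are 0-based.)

(s=0,f=1) a[fast]=1=a[slow] dup → fast++
(s=0,f=2) a[fast]=1=a[slow] dup → fast++
(s=0,f=3) a[fast]=2≠a[slow]=1 write a[1]=2 → slow++,fast++

slow=1, fast=4, prefix=[1, 2]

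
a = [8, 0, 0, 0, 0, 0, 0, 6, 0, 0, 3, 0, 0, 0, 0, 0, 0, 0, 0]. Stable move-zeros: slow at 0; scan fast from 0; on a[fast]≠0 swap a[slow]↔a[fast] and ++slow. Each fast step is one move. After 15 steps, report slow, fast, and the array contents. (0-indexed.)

(s=0,f=0) a[fast]=8≠0 swap→a[0]=8 → slow++,fast++
(s=1,f=1) a[fast]=0 → fast++
(s=1,f=2) a[fast]=0 → fast++
(s=1,f=3) a[fast]=0 → fast++
(s=1,f=4) a[fast]=0 → fast++
(s=1,f=5) a[fast]=0 → fast++
(s=1,f=6) a[fast]=0 → fast++
(s=1,f=7) a[fast]=6≠0 swap→a[1]=6 → slow++,fast++
(s=2,f=8) a[fast]=0 → fast++
(s=2,f=9) a[fast]=0 → fast++
(s=2,f=10) a[fast]=3≠0 swap→a[2]=3 → slow++,fast++
(s=3,f=11) a[fast]=0 → fast++
(s=3,f=12) a[fast]=0 → fast++
(s=3,f=13) a[fast]=0 → fast++
(s=3,f=14) a[fast]=0 → fast++

slow=3, fast=15, a=[8, 6, 3, 0, 0, 0, 0, 0, 0, 0, 0, 0, 0, 0, 0, 0, 0, 0, 0]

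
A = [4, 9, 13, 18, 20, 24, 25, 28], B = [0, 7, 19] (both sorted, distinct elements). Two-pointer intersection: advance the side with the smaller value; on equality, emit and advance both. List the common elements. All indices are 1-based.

[i=1,j=1] 4>0 → j++
[i=1,j=2] 4<7 → i++
[i=2,j=2] 9>7 → j++
[i=2,j=3] 9<19 → i++
[i=3,j=3] 13<19 → i++
[i=4,j=3] 18<19 → i++
[i=5,j=3] 20>19 → j++

intersection = []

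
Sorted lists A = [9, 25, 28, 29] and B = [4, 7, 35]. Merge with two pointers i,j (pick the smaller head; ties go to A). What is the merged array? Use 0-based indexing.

[4, 7, 9, 25, 28, 29, 35]

i=0 j=0: A[i]=9>B[j]=4 take 4, j++
i=0 j=1: A[i]=9>B[j]=7 take 7, j++
i=0 j=2: A[i]=9<=B[j]=35 take 9, i++
i=1 j=2: A[i]=25<=B[j]=35 take 25, i++
i=2 j=2: A[i]=28<=B[j]=35 take 28, i++
i=3 j=2: A[i]=29<=B[j]=35 take 29, i++
i=4 j=2: A done, take B[j]=35, j++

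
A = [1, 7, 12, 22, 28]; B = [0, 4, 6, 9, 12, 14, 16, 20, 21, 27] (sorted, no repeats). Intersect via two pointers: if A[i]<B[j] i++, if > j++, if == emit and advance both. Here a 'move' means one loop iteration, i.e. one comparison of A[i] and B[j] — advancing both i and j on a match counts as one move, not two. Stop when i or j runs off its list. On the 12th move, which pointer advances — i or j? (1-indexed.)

[i=1,j=1] 1>0 → j++
[i=1,j=2] 1<4 → i++
[i=2,j=2] 7>4 → j++
[i=2,j=3] 7>6 → j++
[i=2,j=4] 7<9 → i++
[i=3,j=4] 12>9 → j++
[i=3,j=5] 12==12 emit → i++,j++
[i=4,j=6] 22>14 → j++
[i=4,j=7] 22>16 → j++
[i=4,j=8] 22>20 → j++
[i=4,j=9] 22>21 → j++
[i=4,j=10] 22<27 → i++

i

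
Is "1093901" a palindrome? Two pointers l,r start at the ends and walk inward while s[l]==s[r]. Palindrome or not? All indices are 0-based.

palindrome

[0,6] '1'=='1' → l++,r--
[1,5] '0'=='0' → l++,r--
[2,4] '9'=='9' → l++,r--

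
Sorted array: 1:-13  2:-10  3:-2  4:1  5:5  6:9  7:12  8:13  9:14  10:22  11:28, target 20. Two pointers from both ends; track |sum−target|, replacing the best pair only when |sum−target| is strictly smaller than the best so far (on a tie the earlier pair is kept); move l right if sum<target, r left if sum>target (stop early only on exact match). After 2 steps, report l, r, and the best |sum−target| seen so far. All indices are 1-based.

[1,11] -13+28=15 d=5 * → l++
[2,11] -10+28=18 d=2 * → l++

l=3, r=11, best |Δ|=2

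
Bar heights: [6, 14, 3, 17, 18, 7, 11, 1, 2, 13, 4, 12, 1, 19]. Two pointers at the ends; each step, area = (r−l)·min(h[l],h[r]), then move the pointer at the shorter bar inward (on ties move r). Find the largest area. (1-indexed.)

max area = 170

[1,14] min(6,19)*13=78 best=78 * → l++
[2,14] min(14,19)*12=168 best=168 * → l++
[3,14] min(3,19)*11=33 best=168 → l++
[4,14] min(17,19)*10=170 best=170 * → l++
[5,14] min(18,19)*9=162 best=170 → l++
[6,14] min(7,19)*8=56 best=170 → l++
[7,14] min(11,19)*7=77 best=170 → l++
[8,14] min(1,19)*6=6 best=170 → l++
[9,14] min(2,19)*5=10 best=170 → l++
[10,14] min(13,19)*4=52 best=170 → l++
[11,14] min(4,19)*3=12 best=170 → l++
[12,14] min(12,19)*2=24 best=170 → l++
[13,14] min(1,19)*1=1 best=170 → l++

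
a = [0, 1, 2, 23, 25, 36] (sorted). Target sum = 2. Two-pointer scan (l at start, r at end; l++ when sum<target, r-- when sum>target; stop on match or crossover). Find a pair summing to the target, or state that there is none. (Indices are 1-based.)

l=1 r=6: 0+36=36 >2, r--
l=1 r=5: 0+25=25 >2, r--
l=1 r=4: 0+23=23 >2, r--
l=1 r=3: 0+2=2, found

(0, 2)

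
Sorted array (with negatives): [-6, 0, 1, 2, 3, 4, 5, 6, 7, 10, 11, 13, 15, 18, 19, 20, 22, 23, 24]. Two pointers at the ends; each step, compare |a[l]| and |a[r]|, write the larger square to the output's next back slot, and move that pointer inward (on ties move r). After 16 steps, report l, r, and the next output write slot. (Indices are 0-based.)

l=0 r=18: |-6|<=|24| out[18]=576, r--
l=0 r=17: |-6|<=|23| out[17]=529, r--
l=0 r=16: |-6|<=|22| out[16]=484, r--
l=0 r=15: |-6|<=|20| out[15]=400, r--
l=0 r=14: |-6|<=|19| out[14]=361, r--
l=0 r=13: |-6|<=|18| out[13]=324, r--
l=0 r=12: |-6|<=|15| out[12]=225, r--
l=0 r=11: |-6|<=|13| out[11]=169, r--
l=0 r=10: |-6|<=|11| out[10]=121, r--
l=0 r=9: |-6|<=|10| out[9]=100, r--
l=0 r=8: |-6|<=|7| out[8]=49, r--
l=0 r=7: |-6|<=|6| out[7]=36, r--
l=0 r=6: |-6|>|5| out[6]=36, l++
l=1 r=6: |0|<=|5| out[5]=25, r--
l=1 r=5: |0|<=|4| out[4]=16, r--
l=1 r=4: |0|<=|3| out[3]=9, r--

l=1, r=3, next write slot=2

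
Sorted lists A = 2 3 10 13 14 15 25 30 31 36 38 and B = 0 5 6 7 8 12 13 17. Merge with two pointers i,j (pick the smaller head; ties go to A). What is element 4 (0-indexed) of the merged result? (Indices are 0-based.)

merged[4] = 6

[i=0,j=0] A[i]=2>B[j]=0 take 0 → j++
[i=0,j=1] A[i]=2<=B[j]=5 take 2 → i++
[i=1,j=1] A[i]=3<=B[j]=5 take 3 → i++
[i=2,j=1] A[i]=10>B[j]=5 take 5 → j++
[i=2,j=2] A[i]=10>B[j]=6 take 6 → j++
[i=2,j=3] A[i]=10>B[j]=7 take 7 → j++
[i=2,j=4] A[i]=10>B[j]=8 take 8 → j++
[i=2,j=5] A[i]=10<=B[j]=12 take 10 → i++
[i=3,j=5] A[i]=13>B[j]=12 take 12 → j++
[i=3,j=6] A[i]=13<=B[j]=13 take 13 → i++
[i=4,j=6] A[i]=14>B[j]=13 take 13 → j++
[i=4,j=7] A[i]=14<=B[j]=17 take 14 → i++
[i=5,j=7] A[i]=15<=B[j]=17 take 15 → i++
[i=6,j=7] A[i]=25>B[j]=17 take 17 → j++
[i=6,j=8] B done, take A[i]=25 → i++
[i=7,j=8] B done, take A[i]=30 → i++
[i=8,j=8] B done, take A[i]=31 → i++
[i=9,j=8] B done, take A[i]=36 → i++
[i=10,j=8] B done, take A[i]=38 → i++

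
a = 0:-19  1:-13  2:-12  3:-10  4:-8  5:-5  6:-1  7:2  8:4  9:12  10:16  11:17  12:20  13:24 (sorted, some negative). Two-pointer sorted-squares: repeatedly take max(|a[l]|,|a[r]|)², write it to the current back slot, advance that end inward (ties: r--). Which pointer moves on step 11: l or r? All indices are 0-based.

[0,13] |-19|<=|24| out[13]=576 → r--
[0,12] |-19|<=|20| out[12]=400 → r--
[0,11] |-19|>|17| out[11]=361 → l++
[1,11] |-13|<=|17| out[10]=289 → r--
[1,10] |-13|<=|16| out[9]=256 → r--
[1,9] |-13|>|12| out[8]=169 → l++
[2,9] |-12|<=|12| out[7]=144 → r--
[2,8] |-12|>|4| out[6]=144 → l++
[3,8] |-10|>|4| out[5]=100 → l++
[4,8] |-8|>|4| out[4]=64 → l++
[5,8] |-5|>|4| out[3]=25 → l++

l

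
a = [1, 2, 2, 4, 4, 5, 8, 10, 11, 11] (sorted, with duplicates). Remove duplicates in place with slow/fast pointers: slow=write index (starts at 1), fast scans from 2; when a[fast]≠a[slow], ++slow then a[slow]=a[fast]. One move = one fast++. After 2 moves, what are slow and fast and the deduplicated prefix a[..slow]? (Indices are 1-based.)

(s=1,f=2) a[fast]=2≠a[slow]=1 write a[2]=2 → slow++,fast++
(s=2,f=3) a[fast]=2=a[slow] dup → fast++

slow=2, fast=4, prefix=[1, 2]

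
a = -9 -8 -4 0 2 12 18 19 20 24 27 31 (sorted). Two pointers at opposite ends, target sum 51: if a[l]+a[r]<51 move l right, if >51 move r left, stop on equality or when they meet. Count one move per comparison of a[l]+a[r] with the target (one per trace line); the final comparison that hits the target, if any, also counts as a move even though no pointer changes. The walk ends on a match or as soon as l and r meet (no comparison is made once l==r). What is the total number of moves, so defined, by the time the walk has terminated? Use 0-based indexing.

9 moves

l=0 r=11: -9+31=22 <51, l++
l=1 r=11: -8+31=23 <51, l++
l=2 r=11: -4+31=27 <51, l++
l=3 r=11: 0+31=31 <51, l++
l=4 r=11: 2+31=33 <51, l++
l=5 r=11: 12+31=43 <51, l++
l=6 r=11: 18+31=49 <51, l++
l=7 r=11: 19+31=50 <51, l++
l=8 r=11: 20+31=51, found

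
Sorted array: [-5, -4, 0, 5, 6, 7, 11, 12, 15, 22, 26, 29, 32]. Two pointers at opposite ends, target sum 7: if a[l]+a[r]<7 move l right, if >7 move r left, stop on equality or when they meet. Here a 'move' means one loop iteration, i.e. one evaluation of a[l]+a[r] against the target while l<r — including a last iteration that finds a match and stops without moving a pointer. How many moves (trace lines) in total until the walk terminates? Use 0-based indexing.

[0,12] -5+32=27 >7 → r--
[0,11] -5+29=24 >7 → r--
[0,10] -5+26=21 >7 → r--
[0,9] -5+22=17 >7 → r--
[0,8] -5+15=10 >7 → r--
[0,7] -5+12=7 → found

6 moves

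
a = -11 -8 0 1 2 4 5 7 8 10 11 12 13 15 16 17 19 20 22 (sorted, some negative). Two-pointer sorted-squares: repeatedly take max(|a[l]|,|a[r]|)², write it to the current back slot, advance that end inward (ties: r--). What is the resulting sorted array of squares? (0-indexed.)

[0, 1, 4, 16, 25, 49, 64, 64, 100, 121, 121, 144, 169, 225, 256, 289, 361, 400, 484]

[0,18] |-11|<=|22| out[18]=484 → r--
[0,17] |-11|<=|20| out[17]=400 → r--
[0,16] |-11|<=|19| out[16]=361 → r--
[0,15] |-11|<=|17| out[15]=289 → r--
[0,14] |-11|<=|16| out[14]=256 → r--
[0,13] |-11|<=|15| out[13]=225 → r--
[0,12] |-11|<=|13| out[12]=169 → r--
[0,11] |-11|<=|12| out[11]=144 → r--
[0,10] |-11|<=|11| out[10]=121 → r--
[0,9] |-11|>|10| out[9]=121 → l++
[1,9] |-8|<=|10| out[8]=100 → r--
[1,8] |-8|<=|8| out[7]=64 → r--
[1,7] |-8|>|7| out[6]=64 → l++
[2,7] |0|<=|7| out[5]=49 → r--
[2,6] |0|<=|5| out[4]=25 → r--
[2,5] |0|<=|4| out[3]=16 → r--
[2,4] |0|<=|2| out[2]=4 → r--
[2,3] |0|<=|1| out[1]=1 → r--
[2,2] |0|<=|0| out[0]=0 → r--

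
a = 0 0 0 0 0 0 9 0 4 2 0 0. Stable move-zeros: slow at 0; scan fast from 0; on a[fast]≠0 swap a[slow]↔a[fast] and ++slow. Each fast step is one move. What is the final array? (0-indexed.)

slow=0 fast=0: a[fast]=0, fast++
slow=0 fast=1: a[fast]=0, fast++
slow=0 fast=2: a[fast]=0, fast++
slow=0 fast=3: a[fast]=0, fast++
slow=0 fast=4: a[fast]=0, fast++
slow=0 fast=5: a[fast]=0, fast++
slow=0 fast=6: a[fast]=9≠0 swap→a[0]=9, slow++,fast++
slow=1 fast=7: a[fast]=0, fast++
slow=1 fast=8: a[fast]=4≠0 swap→a[1]=4, slow++,fast++
slow=2 fast=9: a[fast]=2≠0 swap→a[2]=2, slow++,fast++
slow=3 fast=10: a[fast]=0, fast++
slow=3 fast=11: a[fast]=0, fast++

[9, 4, 2, 0, 0, 0, 0, 0, 0, 0, 0, 0]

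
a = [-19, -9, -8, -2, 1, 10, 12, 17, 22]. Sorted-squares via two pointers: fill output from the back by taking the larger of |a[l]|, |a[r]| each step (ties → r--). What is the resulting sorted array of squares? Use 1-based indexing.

l=1 r=9: |-19|<=|22| out[9]=484, r--
l=1 r=8: |-19|>|17| out[8]=361, l++
l=2 r=8: |-9|<=|17| out[7]=289, r--
l=2 r=7: |-9|<=|12| out[6]=144, r--
l=2 r=6: |-9|<=|10| out[5]=100, r--
l=2 r=5: |-9|>|1| out[4]=81, l++
l=3 r=5: |-8|>|1| out[3]=64, l++
l=4 r=5: |-2|>|1| out[2]=4, l++
l=5 r=5: |1|<=|1| out[1]=1, r--

[1, 4, 64, 81, 100, 144, 289, 361, 484]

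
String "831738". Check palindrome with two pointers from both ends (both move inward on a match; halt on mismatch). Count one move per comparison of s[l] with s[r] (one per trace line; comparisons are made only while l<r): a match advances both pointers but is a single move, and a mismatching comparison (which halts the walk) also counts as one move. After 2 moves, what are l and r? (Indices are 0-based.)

l=2, r=3

[0,5] '8'=='8' → l++,r--
[1,4] '3'=='3' → l++,r--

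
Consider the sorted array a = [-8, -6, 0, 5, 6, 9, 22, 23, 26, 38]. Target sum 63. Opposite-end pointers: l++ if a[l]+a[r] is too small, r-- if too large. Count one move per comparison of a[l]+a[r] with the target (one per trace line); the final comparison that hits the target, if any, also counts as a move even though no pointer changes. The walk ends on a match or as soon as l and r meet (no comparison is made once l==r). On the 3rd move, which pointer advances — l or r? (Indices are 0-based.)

l

[0,9] -8+38=30 <63 → l++
[1,9] -6+38=32 <63 → l++
[2,9] 0+38=38 <63 → l++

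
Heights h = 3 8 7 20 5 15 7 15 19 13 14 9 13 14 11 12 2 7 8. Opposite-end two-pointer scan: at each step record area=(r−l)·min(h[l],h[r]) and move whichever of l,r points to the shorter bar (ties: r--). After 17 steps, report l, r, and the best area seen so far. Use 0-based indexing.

[0,18] min(3,8)*18=54 best=54 * → l++
[1,18] min(8,8)*17=136 best=136 * → r--
[1,17] min(8,7)*16=112 best=136 → r--
[1,16] min(8,2)*15=30 best=136 → r--
[1,15] min(8,12)*14=112 best=136 → l++
[2,15] min(7,12)*13=91 best=136 → l++
[3,15] min(20,12)*12=144 best=144 * → r--
[3,14] min(20,11)*11=121 best=144 → r--
[3,13] min(20,14)*10=140 best=144 → r--
[3,12] min(20,13)*9=117 best=144 → r--
[3,11] min(20,9)*8=72 best=144 → r--
[3,10] min(20,14)*7=98 best=144 → r--
[3,9] min(20,13)*6=78 best=144 → r--
[3,8] min(20,19)*5=95 best=144 → r--
[3,7] min(20,15)*4=60 best=144 → r--
[3,6] min(20,7)*3=21 best=144 → r--
[3,5] min(20,15)*2=30 best=144 → r--

l=3, r=4, best area=144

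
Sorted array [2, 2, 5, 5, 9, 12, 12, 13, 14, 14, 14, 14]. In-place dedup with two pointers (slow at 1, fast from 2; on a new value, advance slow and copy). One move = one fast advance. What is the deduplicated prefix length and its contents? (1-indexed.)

length 6; prefix = [2, 5, 9, 12, 13, 14]

slow=1 fast=2: a[fast]=2=a[slow] dup, fast++
slow=1 fast=3: a[fast]=5≠a[slow]=2 write a[2]=5, slow++,fast++
slow=2 fast=4: a[fast]=5=a[slow] dup, fast++
slow=2 fast=5: a[fast]=9≠a[slow]=5 write a[3]=9, slow++,fast++
slow=3 fast=6: a[fast]=12≠a[slow]=9 write a[4]=12, slow++,fast++
slow=4 fast=7: a[fast]=12=a[slow] dup, fast++
slow=4 fast=8: a[fast]=13≠a[slow]=12 write a[5]=13, slow++,fast++
slow=5 fast=9: a[fast]=14≠a[slow]=13 write a[6]=14, slow++,fast++
slow=6 fast=10: a[fast]=14=a[slow] dup, fast++
slow=6 fast=11: a[fast]=14=a[slow] dup, fast++
slow=6 fast=12: a[fast]=14=a[slow] dup, fast++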